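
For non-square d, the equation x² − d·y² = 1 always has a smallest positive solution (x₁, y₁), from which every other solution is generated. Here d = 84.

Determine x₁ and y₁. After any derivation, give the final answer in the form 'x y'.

√84 → a₀=9, period (6,18); ℓ=2 even so k=1
a_0=9:  p_0=9·1+0=9,  q_0=9·0+1=1
a_1=6:  p_1=6·9+1=55,  q_1=6·1+0=6
→ (55, 6).  Check: 55²=3025, 84·6²=3024, difference 1.

55 6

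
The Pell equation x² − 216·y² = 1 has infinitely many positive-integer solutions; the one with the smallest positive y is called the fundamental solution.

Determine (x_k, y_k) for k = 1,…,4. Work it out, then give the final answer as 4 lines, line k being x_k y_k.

485 33
470449 32010
456335045 31049667
442644523201 30118144980

d=216: √d = [14; 1,2,3,2,1,28] (ℓ=6, even), read p_5/q_5
a_0=14:  p_0=14·1+0=14,  q_0=14·0+1=1
…
a_2=2:  p_2=2·15+14=44,  q_2=2·1+1=3
a_3=3:  p_3=3·44+15=147,  q_3=3·3+1=10
a_4=2:  p_4=2·147+44=338,  q_4=2·10+3=23
a_5=1:  p_5=1·338+147=485,  q_5=1·23+10=33
fundamental: x₁=485, y₁=33  (since 235225 − 216·1089 = 1)
(x_2, y_2) = (485·485 + 216·33·33, 485·33 + 33·485) = (470449, 32010)
(x_3, y_3) = (485·470449 + 216·33·32010, 485·32010 + 33·470449) = (456335045, 31049667)
(x_4, y_4) = (485·456335045 + 216·33·31049667, 485·31049667 + 33·456335045) = (442644523201, 30118144980)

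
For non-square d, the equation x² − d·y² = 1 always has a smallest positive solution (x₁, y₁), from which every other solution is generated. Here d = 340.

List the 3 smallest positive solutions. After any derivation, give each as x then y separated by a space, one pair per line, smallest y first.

285769 15498
163327842721 8857695924
93348068572789129 5062509812995614

√340 = [18; 2,3,1,1,1,…,3,2,36, …], period ℓ=14 (even) → k=13
step 0: (18, 1)  from 18·(1,0) + (0,1)
step 1: (37, 2)  from 2·(18,1) + (1,0)
step 2: (129, 7)  from 3·(37,2) + (18,1)
step 3: (166, 9)  from 1·(129,7) + (37,2)
step 4: (295, 16)  from 1·(166,9) + (129,7)
…
step 6: (756, 41)  from 1·(461,25) + (295,16)
step 7: (6509, 353)  from 8·(756,41) + (461,25)
…
step 10: (21039, 1141)  from 1·(13774,747) + (7265,394)
step 11: (34813, 1888)  from 1·(21039,1141) + (13774,747)
step 12: (125478, 6805)  from 3·(34813,1888) + (21039,1141)
step 13: (285769, 15498)  from 2·(125478,6805) + (34813,1888)
fundamental: x₁=285769, y₁=15498  (since 81663921361 − 340·240188004 = 1)
(285769+15498√340)^2 = 163327842721 + 8857695924√340
(285769+15498√340)^3 = 93348068572789129 + 5062509812995614√340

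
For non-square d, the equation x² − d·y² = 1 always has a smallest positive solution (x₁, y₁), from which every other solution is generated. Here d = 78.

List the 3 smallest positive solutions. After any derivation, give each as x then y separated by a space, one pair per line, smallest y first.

53 6
5617 636
595349 67410

√78 = [8; 1,4,1,16, …], period ℓ=4 (even) → k=3
i=0: a=8 ⇒ p=8, q=1
i=1: a=1 ⇒ p=9, q=1
i=2: a=4 ⇒ p=44, q=5
i=3: a=1 ⇒ p=53, q=6
→ (53, 6).  Check: 53²=2809, 78·6²=2808, difference 1.
(x_2, y_2) = (53·53 + 78·6·6, 53·6 + 6·53) = (5617, 636)
(x_3, y_3) = (53·5617 + 78·6·636, 53·636 + 6·5617) = (595349, 67410)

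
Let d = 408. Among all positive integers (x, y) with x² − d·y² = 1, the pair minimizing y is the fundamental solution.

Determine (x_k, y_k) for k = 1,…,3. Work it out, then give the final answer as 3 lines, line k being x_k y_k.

√408 → a₀=20, period (5,40); ℓ=2 even so k=1
step 0: (20, 1)  from 20·(1,0) + (0,1)
step 1: (101, 5)  from 5·(20,1) + (1,0)
(x₁, y₁) = (101, 5);  101² − 408·5² = 1 ✓
n=2: (101,5)∘(101,5) = (101·101+408·5·5, 101·5+5·101) = (20401,1010)
n=3: (20401,1010)∘(101,5) = (101·20401+408·5·1010, 101·1010+5·20401) = (4120901,204015)

101 5
20401 1010
4120901 204015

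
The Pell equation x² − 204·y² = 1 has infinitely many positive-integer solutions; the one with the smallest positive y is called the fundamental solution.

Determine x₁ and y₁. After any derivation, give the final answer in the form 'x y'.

[14; 3,1,1,6,1,1,3,28] for √204; ℓ=8 ⇒ convergent index 7
a_0=14:  p_0=14·1+0=14,  q_0=14·0+1=1
…
a_2=1:  p_2=1·43+14=57,  q_2=1·3+1=4
…
a_4=6:  p_4=6·100+57=657,  q_4=6·7+4=46
…
a_6=1:  p_6=1·757+657=1414,  q_6=1·53+46=99
a_7=3:  p_7=3·1414+757=4999,  q_7=3·99+53=350
fundamental: x₁=4999, y₁=350  (since 24990001 − 204·122500 = 1)

4999 350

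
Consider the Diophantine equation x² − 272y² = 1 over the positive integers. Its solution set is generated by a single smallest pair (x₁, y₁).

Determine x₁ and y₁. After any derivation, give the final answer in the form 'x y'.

33 2

d=272: √d = [16; 2,32] (ℓ=2, even), read p_1/q_1
k=0  a_k=16  p_k/q_k = 16/1
k=1  a_k=2  p_k/q_k = 33/2
→ (33, 2).  Check: 33²=1089, 272·2²=1088, difference 1.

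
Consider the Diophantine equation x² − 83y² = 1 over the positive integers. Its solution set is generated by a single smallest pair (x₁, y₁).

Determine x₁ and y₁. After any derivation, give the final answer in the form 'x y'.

82 9

√83 = [9; 9,18, …], period ℓ=2 (even) → k=1
k=0  a_k=9  p_k/q_k = 9/1
k=1  a_k=9  p_k/q_k = 82/9
fundamental: x₁=82, y₁=9  (since 6724 − 83·81 = 1)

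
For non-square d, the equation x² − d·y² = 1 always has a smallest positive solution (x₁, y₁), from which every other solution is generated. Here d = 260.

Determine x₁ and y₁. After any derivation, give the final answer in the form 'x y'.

[16; 8,32] for √260; ℓ=2 ⇒ convergent index 1
i=0: a=16 ⇒ p=16, q=1
i=1: a=8 ⇒ p=129, q=8
→ (129, 8).  Check: 129²=16641, 260·8²=16640, difference 1.

129 8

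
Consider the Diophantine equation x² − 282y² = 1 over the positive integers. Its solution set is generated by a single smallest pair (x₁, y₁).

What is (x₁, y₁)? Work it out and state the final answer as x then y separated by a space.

2351 140

√282 → a₀=16, period (1,3,1,4,1,3,1,32); ℓ=8 even so k=7
a_0=16:  p_0=16·1+0=16,  q_0=16·0+1=1
…
a_2=3:  p_2=3·17+16=67,  q_2=3·1+1=4
…
a_4=4:  p_4=4·84+67=403,  q_4=4·5+4=24
a_5=1:  p_5=1·403+84=487,  q_5=1·24+5=29
a_6=3:  p_6=3·487+403=1864,  q_6=3·29+24=111
a_7=1:  p_7=1·1864+487=2351,  q_7=1·111+29=140
fundamental: x₁=2351, y₁=140  (since 5527201 − 282·19600 = 1)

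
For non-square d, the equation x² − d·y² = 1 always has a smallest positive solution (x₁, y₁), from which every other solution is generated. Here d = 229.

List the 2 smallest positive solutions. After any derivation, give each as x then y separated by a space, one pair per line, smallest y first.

5848201 386460
68402909872801 4520191516920

√229 → a₀=15, period (7,1,1,7,30); ℓ=5 odd so k=9
i=0: a=15 ⇒ p=15, q=1
i=1: a=7 ⇒ p=106, q=7
…
i=6: a=7 ⇒ p=362399, q=23948
i=7: a=1 ⇒ p=413926, q=27353
i=8: a=1 ⇒ p=776325, q=51301
i=9: a=7 ⇒ p=5848201, q=386460
(x₁, y₁) = (5848201, 386460);  5848201² − 229·386460² = 1 ✓
(5848201+386460√229)^2 = 68402909872801 + 4520191516920√229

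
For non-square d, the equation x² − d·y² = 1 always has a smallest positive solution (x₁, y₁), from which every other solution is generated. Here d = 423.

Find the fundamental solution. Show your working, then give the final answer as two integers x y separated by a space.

4607 224

[20; 1,1,3,4,3,1,1,40] for √423; ℓ=8 ⇒ convergent index 7
step 0: (20, 1)  from 20·(1,0) + (0,1)
…
step 2: (41, 2)  from 1·(21,1) + (20,1)
step 3: (144, 7)  from 3·(41,2) + (21,1)
…
step 5: (1995, 97)  from 3·(617,30) + (144,7)
step 6: (2612, 127)  from 1·(1995,97) + (617,30)
step 7: (4607, 224)  from 1·(2612,127) + (1995,97)
(x₁, y₁) = (4607, 224);  4607² − 423·224² = 1 ✓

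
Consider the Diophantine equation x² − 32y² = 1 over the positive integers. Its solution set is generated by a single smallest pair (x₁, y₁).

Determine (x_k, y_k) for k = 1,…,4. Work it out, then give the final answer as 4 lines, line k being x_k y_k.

[5; 1,1,1,10] for √32; ℓ=4 ⇒ convergent index 3
k=0  a_k=5  p_k/q_k = 5/1
k=1  a_k=1  p_k/q_k = 6/1
k=2  a_k=1  p_k/q_k = 11/2
k=3  a_k=1  p_k/q_k = 17/3
→ (17, 3).  Check: 17²=289, 32·3²=288, difference 1.
(x_2, y_2) = (17·17 + 32·3·3, 17·3 + 3·17) = (577, 102)
(x_3, y_3) = (17·577 + 32·3·102, 17·102 + 3·577) = (19601, 3465)
(x_4, y_4) = (17·19601 + 32·3·3465, 17·3465 + 3·19601) = (665857, 117708)

17 3
577 102
19601 3465
665857 117708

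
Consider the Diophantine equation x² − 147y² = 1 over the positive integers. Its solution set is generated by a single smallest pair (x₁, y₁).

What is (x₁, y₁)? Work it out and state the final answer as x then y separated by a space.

97 8

√147 → a₀=12, period (8,24); ℓ=2 even so k=1
step 0: (12, 1)  from 12·(1,0) + (0,1)
step 1: (97, 8)  from 8·(12,1) + (1,0)
→ (97, 8).  Check: 97²=9409, 147·8²=9408, difference 1.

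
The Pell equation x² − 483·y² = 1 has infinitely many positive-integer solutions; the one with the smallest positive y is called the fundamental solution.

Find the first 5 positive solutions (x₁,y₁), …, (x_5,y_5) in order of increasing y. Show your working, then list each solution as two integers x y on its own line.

22 1
967 44
42526 1935
1870177 85096
82245262 3742289

[21; 1,42] for √483; ℓ=2 ⇒ convergent index 1
step 0: (21, 1)  from 21·(1,0) + (0,1)
step 1: (22, 1)  from 1·(21,1) + (1,0)
(x₁, y₁) = (22, 1);  22² − 483·1² = 1 ✓
k=2:  x_2 = 22·22+483·1·1 = 967,  y_2 = 22·1+1·22 = 44
k=3:  x_3 = 22·967+483·1·44 = 42526,  y_3 = 22·44+1·967 = 1935
k=4:  x_4 = 22·42526+483·1·1935 = 1870177,  y_4 = 22·1935+1·42526 = 85096
k=5:  x_5 = 22·1870177+483·1·85096 = 82245262,  y_5 = 22·85096+1·1870177 = 3742289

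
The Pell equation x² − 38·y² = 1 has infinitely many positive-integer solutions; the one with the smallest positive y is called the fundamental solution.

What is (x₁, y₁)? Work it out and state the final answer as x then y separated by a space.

d=38: √d = [6; 6,12] (ℓ=2, even), read p_1/q_1
step 0: (6, 1)  from 6·(1,0) + (0,1)
step 1: (37, 6)  from 6·(6,1) + (1,0)
→ (37, 6).  Check: 37²=1369, 38·6²=1368, difference 1.

37 6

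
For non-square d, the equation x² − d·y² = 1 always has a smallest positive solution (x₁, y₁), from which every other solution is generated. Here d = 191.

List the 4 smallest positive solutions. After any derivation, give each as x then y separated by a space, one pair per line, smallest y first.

8994000 650783
161784071999999 11706284604000
2910171887135973018000 210572647456751349217
52348171905801720863712000001 3787780782452031563430792000

[13; 1,4,1,1,3,…,4,1,26] for √191; ℓ=16 ⇒ convergent index 15
i=0: a=13 ⇒ p=13, q=1
…
i=2: a=4 ⇒ p=69, q=5
i=3: a=1 ⇒ p=83, q=6
i=4: a=1 ⇒ p=152, q=11
i=5: a=3 ⇒ p=539, q=39
i=6: a=2 ⇒ p=1230, q=89
i=7: a=2 ⇒ p=2999, q=217
…
i=9: a=2 ⇒ p=83433, q=6037
i=10: a=2 ⇒ p=207083, q=14984
i=11: a=3 ⇒ p=704682, q=50989
i=12: a=1 ⇒ p=911765, q=65973
…
i=14: a=4 ⇒ p=7377553, q=533821
i=15: a=1 ⇒ p=8994000, q=650783
→ (8994000, 650783).  Check: 8994000²=80892036000000, 191·650783²=80892035999999, difference 1.
(x_2, y_2) = (8994000·8994000 + 191·650783·650783, 8994000·650783 + 650783·8994000) = (161784071999999, 11706284604000)
(x_3, y_3) = (8994000·161784071999999 + 191·650783·11706284604000, 8994000·11706284604000 + 650783·161784071999999) = (2910171887135973018000, 210572647456751349217)
(x_4, y_4) = (8994000·2910171887135973018000 + 191·650783·210572647456751349217, 8994000·210572647456751349217 + 650783·2910171887135973018000) = (52348171905801720863712000001, 3787780782452031563430792000)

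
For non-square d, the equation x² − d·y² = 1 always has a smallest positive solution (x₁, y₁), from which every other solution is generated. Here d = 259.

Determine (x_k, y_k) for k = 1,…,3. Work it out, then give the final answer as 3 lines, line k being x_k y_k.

√259 = [16; 10,1,2,3,4,3,2,1,10,32, …], period ℓ=10 (even) → k=9
i=0: a=16 ⇒ p=16, q=1
…
i=2: a=1 ⇒ p=177, q=11
…
i=6: a=3 ⇒ p=23931, q=1487
…
i=8: a=1 ⇒ p=79196, q=4921
i=9: a=10 ⇒ p=847225, q=52644
(x₁, y₁) = (847225, 52644);  847225² − 259·52644² = 1 ✓
(x_2, y_2) = (847225·847225 + 259·52644·52644, 847225·52644 + 52644·847225) = (1435580401249, 89202625800)
(x_3, y_3) = (847225·1435580401249 + 259·52644·89202625800, 847225·89202625800 + 52644·1435580401249) = (2432519210895520825, 151149389286757356)

847225 52644
1435580401249 89202625800
2432519210895520825 151149389286757356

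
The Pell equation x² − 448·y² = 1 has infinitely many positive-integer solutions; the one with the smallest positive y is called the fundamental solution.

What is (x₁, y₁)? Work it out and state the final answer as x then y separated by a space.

[21; 6,42] for √448; ℓ=2 ⇒ convergent index 1
i=0: a=21 ⇒ p=21, q=1
i=1: a=6 ⇒ p=127, q=6
→ (127, 6).  Check: 127²=16129, 448·6²=16128, difference 1.

127 6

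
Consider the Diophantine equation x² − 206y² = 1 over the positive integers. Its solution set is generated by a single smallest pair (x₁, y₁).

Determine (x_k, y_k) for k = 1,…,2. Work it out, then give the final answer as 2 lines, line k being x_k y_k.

59535 4148
7088832449 493902360

d=206: √d = [14; 2,1,5,14,5,1,2,28] (ℓ=8, even), read p_7/q_7
i=0: a=14 ⇒ p=14, q=1
…
i=3: a=5 ⇒ p=244, q=17
…
i=5: a=5 ⇒ p=17539, q=1222
i=6: a=1 ⇒ p=20998, q=1463
i=7: a=2 ⇒ p=59535, q=4148
fundamental: x₁=59535, y₁=4148  (since 3544416225 − 206·17205904 = 1)
k=2:  x_2 = 59535·59535+206·4148·4148 = 7088832449,  y_2 = 59535·4148+4148·59535 = 493902360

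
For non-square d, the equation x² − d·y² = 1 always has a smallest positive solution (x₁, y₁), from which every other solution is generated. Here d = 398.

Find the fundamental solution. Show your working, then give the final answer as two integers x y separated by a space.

399 20

d=398: √d = [19; 1,18,1,38] (ℓ=4, even), read p_3/q_3
a_0=19:  p_0=19·1+0=19,  q_0=19·0+1=1
a_1=1:  p_1=1·19+1=20,  q_1=1·1+0=1
a_2=18:  p_2=18·20+19=379,  q_2=18·1+1=19
a_3=1:  p_3=1·379+20=399,  q_3=1·19+1=20
→ (399, 20).  Check: 399²=159201, 398·20²=159200, difference 1.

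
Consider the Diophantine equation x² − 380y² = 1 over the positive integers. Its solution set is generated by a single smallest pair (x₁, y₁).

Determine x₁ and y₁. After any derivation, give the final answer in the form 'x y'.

√380 = [19; 2,38, …], period ℓ=2 (even) → k=1
i=0: a=19 ⇒ p=19, q=1
i=1: a=2 ⇒ p=39, q=2
→ (39, 2).  Check: 39²=1521, 380·2²=1520, difference 1.

39 2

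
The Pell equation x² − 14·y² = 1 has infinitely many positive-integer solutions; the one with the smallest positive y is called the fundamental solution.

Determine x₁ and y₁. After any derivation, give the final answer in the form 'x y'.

15 4

√14 = [3; 1,2,1,6, …], period ℓ=4 (even) → k=3
a_0=3:  p_0=3·1+0=3,  q_0=3·0+1=1
a_1=1:  p_1=1·3+1=4,  q_1=1·1+0=1
a_2=2:  p_2=2·4+3=11,  q_2=2·1+1=3
a_3=1:  p_3=1·11+4=15,  q_3=1·3+1=4
fundamental: x₁=15, y₁=4  (since 225 − 14·16 = 1)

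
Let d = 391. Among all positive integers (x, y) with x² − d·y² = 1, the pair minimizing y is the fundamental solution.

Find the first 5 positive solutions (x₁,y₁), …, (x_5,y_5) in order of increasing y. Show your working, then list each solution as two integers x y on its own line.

√391 → a₀=19, period (1,3,2,2,1,…,3,1,38); ℓ=16 even so k=15
k=0  a_k=19  p_k/q_k = 19/1
k=1  a_k=1  p_k/q_k = 20/1
…
k=4  a_k=2  p_k/q_k = 435/22
k=5  a_k=1  p_k/q_k = 613/31
…
k=7  a_k=2  p_k/q_k = 2709/137
k=8  a_k=19  p_k/q_k = 52519/2656
k=9  a_k=2  p_k/q_k = 107747/5449
k=10  a_k=1  p_k/q_k = 160266/8105
k=11  a_k=1  p_k/q_k = 268013/13554
k=12  a_k=2  p_k/q_k = 696292/35213
k=13  a_k=2  p_k/q_k = 1660597/83980
k=14  a_k=3  p_k/q_k = 5678083/287153
k=15  a_k=1  p_k/q_k = 7338680/371133
(x₁, y₁) = (7338680, 371133);  7338680² − 391·371133² = 1 ✓
k=2:  x_2 = 7338680·7338680+391·371133·371133 = 107712448284799,  y_2 = 7338680·371133+371133·7338680 = 5447252648880
k=3:  x_3 = 7338680·107712448284799+391·371133·5447252648880 = 1580934379957370111960,  y_3 = 7338680·5447252648880+371133·107712448284799 = 79951288138564985667
k=4:  x_4 = 7338680·1580934379957370111960+391·371133·79951288138564985667 = 23203943031010998074028940801,  y_4 = 7338680·79951288138564985667+371133·1580934379957370111960 = 1173473838473442730776750240
k=5:  x_5 = 7338680·23203943031010998074028940801+391·371133·1173473838473442730776750240 = 340572625285638001757449457184853400,  y_5 = 7338680·1173473838473442730776750240+371133·23203943031010998074028940801 = 17223497977856489447705304337580733

7338680 371133
107712448284799 5447252648880
1580934379957370111960 79951288138564985667
23203943031010998074028940801 1173473838473442730776750240
340572625285638001757449457184853400 17223497977856489447705304337580733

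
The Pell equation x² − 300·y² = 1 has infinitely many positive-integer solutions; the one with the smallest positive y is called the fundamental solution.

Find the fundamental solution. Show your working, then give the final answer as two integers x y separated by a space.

[17; 3,8,3,34] for √300; ℓ=4 ⇒ convergent index 3
k=0  a_k=17  p_k/q_k = 17/1
k=1  a_k=3  p_k/q_k = 52/3
k=2  a_k=8  p_k/q_k = 433/25
k=3  a_k=3  p_k/q_k = 1351/78
fundamental: x₁=1351, y₁=78  (since 1825201 − 300·6084 = 1)

1351 78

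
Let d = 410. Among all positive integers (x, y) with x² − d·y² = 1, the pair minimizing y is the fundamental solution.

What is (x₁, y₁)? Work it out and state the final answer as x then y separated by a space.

d=410: √d = [20; 4,40] (ℓ=2, even), read p_1/q_1
a_0=20:  p_0=20·1+0=20,  q_0=20·0+1=1
a_1=4:  p_1=4·20+1=81,  q_1=4·1+0=4
→ (81, 4).  Check: 81²=6561, 410·4²=6560, difference 1.

81 4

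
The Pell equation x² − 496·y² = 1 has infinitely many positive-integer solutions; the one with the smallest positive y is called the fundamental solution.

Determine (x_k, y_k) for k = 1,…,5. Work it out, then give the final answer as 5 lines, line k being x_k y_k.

[22; 3,1,2,4,1,…,1,3,44] for √496; ℓ=16 ⇒ convergent index 15
k=0  a_k=22  p_k/q_k = 22/1
…
k=2  a_k=1  p_k/q_k = 89/4
k=3  a_k=2  p_k/q_k = 245/11
k=4  a_k=4  p_k/q_k = 1069/48
…
k=6  a_k=1  p_k/q_k = 2383/107
k=7  a_k=2  p_k/q_k = 6080/273
k=8  a_k=2  p_k/q_k = 14543/653
k=9  a_k=2  p_k/q_k = 35166/1579
k=10  a_k=1  p_k/q_k = 49709/2232
k=11  a_k=1  p_k/q_k = 84875/3811
k=12  a_k=4  p_k/q_k = 389209/17476
k=13  a_k=2  p_k/q_k = 863293/38763
k=14  a_k=1  p_k/q_k = 1252502/56239
k=15  a_k=3  p_k/q_k = 4620799/207480
fundamental: x₁=4620799, y₁=207480  (since 21351783398401 − 496·43047950400 = 1)
k=2:  x_2 = 4620799·4620799+496·207480·207480 = 42703566796801,  y_2 = 4620799·207480+207480·4620799 = 1917446753040
k=3:  x_3 = 4620799·42703566796801+496·207480·1917446753040 = 394649197502177907199,  y_3 = 4620799·1917446753040+207480·42703566796801 = 17720272078000750440
k=4:  x_4 = 4620799·394649197502177907199+496·207480·17720272078000750440 = 3647189234337689639247667201,  y_4 = 4620799·17720272078000750440+207480·394649197502177907199 = 163763630995505661818050080
k=5:  x_5 = 4620799·3647189234337689639247667201+496·207480·163763630995505661818050080 = 33705856733676329245494460531519999,  y_5 = 4620799·163763630995505661818050080+207480·3647189234337689639247667201 = 1513437644680785412974289982477400

4620799 207480
42703566796801 1917446753040
394649197502177907199 17720272078000750440
3647189234337689639247667201 163763630995505661818050080
33705856733676329245494460531519999 1513437644680785412974289982477400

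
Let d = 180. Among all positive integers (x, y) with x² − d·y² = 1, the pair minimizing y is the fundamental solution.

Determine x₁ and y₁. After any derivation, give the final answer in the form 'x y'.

[13; 2,2,2,26] for √180; ℓ=4 ⇒ convergent index 3
step 0: (13, 1)  from 13·(1,0) + (0,1)
…
step 2: (67, 5)  from 2·(27,2) + (13,1)
step 3: (161, 12)  from 2·(67,5) + (27,2)
(x₁, y₁) = (161, 12);  161² − 180·12² = 1 ✓

161 12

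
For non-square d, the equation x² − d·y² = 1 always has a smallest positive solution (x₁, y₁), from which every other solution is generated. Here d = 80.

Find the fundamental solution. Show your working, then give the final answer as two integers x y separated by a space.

√80 = [8; 1,16, …], period ℓ=2 (even) → k=1
step 0: (8, 1)  from 8·(1,0) + (0,1)
step 1: (9, 1)  from 1·(8,1) + (1,0)
→ (9, 1).  Check: 9²=81, 80·1²=80, difference 1.

9 1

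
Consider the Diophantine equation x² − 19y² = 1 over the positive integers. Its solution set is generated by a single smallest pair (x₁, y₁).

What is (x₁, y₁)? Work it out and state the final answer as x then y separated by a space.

170 39

√19 = [4; 2,1,3,1,2,8, …], period ℓ=6 (even) → k=5
i=0: a=4 ⇒ p=4, q=1
…
i=4: a=1 ⇒ p=61, q=14
i=5: a=2 ⇒ p=170, q=39
(x₁, y₁) = (170, 39);  170² − 19·39² = 1 ✓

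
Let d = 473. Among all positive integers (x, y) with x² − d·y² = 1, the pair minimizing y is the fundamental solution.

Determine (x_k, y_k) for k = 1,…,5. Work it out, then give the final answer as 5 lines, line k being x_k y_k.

87 4
15137 696
2633751 121100
458257537 21070704
79734177687 3666181396

d=473: √d = [21; 1,2,1,42] (ℓ=4, even), read p_3/q_3
k=0  a_k=21  p_k/q_k = 21/1
…
k=2  a_k=2  p_k/q_k = 65/3
k=3  a_k=1  p_k/q_k = 87/4
→ (87, 4).  Check: 87²=7569, 473·4²=7568, difference 1.
(x_2, y_2) = (87·87 + 473·4·4, 87·4 + 4·87) = (15137, 696)
(x_3, y_3) = (87·15137 + 473·4·696, 87·696 + 4·15137) = (2633751, 121100)
(x_4, y_4) = (87·2633751 + 473·4·121100, 87·121100 + 4·2633751) = (458257537, 21070704)
(x_5, y_5) = (87·458257537 + 473·4·21070704, 87·21070704 + 4·458257537) = (79734177687, 3666181396)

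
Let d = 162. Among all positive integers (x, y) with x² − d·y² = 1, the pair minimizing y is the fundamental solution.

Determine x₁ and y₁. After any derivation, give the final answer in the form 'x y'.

√162 → a₀=12, period (1,2,1,2,12,2,1,2,1,24); ℓ=10 even so k=9
k=0  a_k=12  p_k/q_k = 12/1
…
k=8  a_k=2  p_k/q_k = 14268/1121
k=9  a_k=1  p_k/q_k = 19601/1540
(x₁, y₁) = (19601, 1540);  19601² − 162·1540² = 1 ✓

19601 1540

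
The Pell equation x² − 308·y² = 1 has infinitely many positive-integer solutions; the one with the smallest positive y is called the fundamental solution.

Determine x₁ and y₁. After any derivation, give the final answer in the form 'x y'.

351 20

√308 = [17; 1,1,4,1,1,34, …], period ℓ=6 (even) → k=5
step 0: (17, 1)  from 17·(1,0) + (0,1)
step 1: (18, 1)  from 1·(17,1) + (1,0)
step 2: (35, 2)  from 1·(18,1) + (17,1)
step 3: (158, 9)  from 4·(35,2) + (18,1)
step 4: (193, 11)  from 1·(158,9) + (35,2)
step 5: (351, 20)  from 1·(193,11) + (158,9)
→ (351, 20).  Check: 351²=123201, 308·20²=123200, difference 1.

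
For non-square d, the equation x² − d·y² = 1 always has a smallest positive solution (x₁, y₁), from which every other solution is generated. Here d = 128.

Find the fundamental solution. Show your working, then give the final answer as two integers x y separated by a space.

577 51

√128 → a₀=11, period (3,5,3,22); ℓ=4 even so k=3
step 0: (11, 1)  from 11·(1,0) + (0,1)
step 1: (34, 3)  from 3·(11,1) + (1,0)
step 2: (181, 16)  from 5·(34,3) + (11,1)
step 3: (577, 51)  from 3·(181,16) + (34,3)
fundamental: x₁=577, y₁=51  (since 332929 − 128·2601 = 1)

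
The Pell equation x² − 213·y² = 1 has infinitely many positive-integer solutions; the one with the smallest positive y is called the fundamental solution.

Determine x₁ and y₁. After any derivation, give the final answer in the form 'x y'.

√213 → a₀=14, period (1,1,2,6,1,8,1,6,2,1,1,28); ℓ=12 even so k=11
step 0: (14, 1)  from 14·(1,0) + (0,1)
step 1: (15, 1)  from 1·(14,1) + (1,0)
…
step 3: (73, 5)  from 2·(29,2) + (15,1)
step 4: (467, 32)  from 6·(73,5) + (29,2)
step 5: (540, 37)  from 1·(467,32) + (73,5)
step 6: (4787, 328)  from 8·(540,37) + (467,32)
step 7: (5327, 365)  from 1·(4787,328) + (540,37)
step 8: (36749, 2518)  from 6·(5327,365) + (4787,328)
…
step 10: (115574, 7919)  from 1·(78825,5401) + (36749,2518)
step 11: (194399, 13320)  from 1·(115574,7919) + (78825,5401)
(x₁, y₁) = (194399, 13320);  194399² − 213·13320² = 1 ✓

194399 13320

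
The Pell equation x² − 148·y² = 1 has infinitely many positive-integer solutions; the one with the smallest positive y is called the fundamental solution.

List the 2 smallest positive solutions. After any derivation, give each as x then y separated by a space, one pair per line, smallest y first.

73 6
10657 876

√148 = [12; 6,24, …], period ℓ=2 (even) → k=1
a_0=12:  p_0=12·1+0=12,  q_0=12·0+1=1
a_1=6:  p_1=6·12+1=73,  q_1=6·1+0=6
fundamental: x₁=73, y₁=6  (since 5329 − 148·36 = 1)
(73+6√148)^2 = 10657 + 876√148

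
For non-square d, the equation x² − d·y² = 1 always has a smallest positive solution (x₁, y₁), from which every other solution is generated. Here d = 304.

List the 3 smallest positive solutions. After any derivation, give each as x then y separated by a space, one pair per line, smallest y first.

57799 3315
6681448801 383207370
772362118440199 44298005553945

√304 → a₀=17, period (2,3,2,1,1,1,1,1,2,3,2,34); ℓ=12 even so k=11
i=0: a=17 ⇒ p=17, q=1
i=1: a=2 ⇒ p=35, q=2
…
i=6: a=1 ⇒ p=1081, q=62
i=7: a=1 ⇒ p=1761, q=101
…
i=10: a=3 ⇒ p=25177, q=1444
i=11: a=2 ⇒ p=57799, q=3315
→ (57799, 3315).  Check: 57799²=3340724401, 304·3315²=3340724400, difference 1.
n=2: (57799,3315)∘(57799,3315) = (57799·57799+304·3315·3315, 57799·3315+3315·57799) = (6681448801,383207370)
n=3: (6681448801,383207370)∘(57799,3315) = (57799·6681448801+304·3315·383207370, 57799·383207370+3315·6681448801) = (772362118440199,44298005553945)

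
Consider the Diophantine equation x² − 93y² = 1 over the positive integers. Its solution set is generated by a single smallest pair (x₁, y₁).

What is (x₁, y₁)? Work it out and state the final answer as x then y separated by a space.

√93 = [9; 1,1,1,4,6,4,1,1,1,18, …], period ℓ=10 (even) → k=9
k=0  a_k=9  p_k/q_k = 9/1
k=1  a_k=1  p_k/q_k = 10/1
…
k=3  a_k=1  p_k/q_k = 29/3
…
k=6  a_k=4  p_k/q_k = 3491/362
k=7  a_k=1  p_k/q_k = 4330/449
k=8  a_k=1  p_k/q_k = 7821/811
k=9  a_k=1  p_k/q_k = 12151/1260
→ (12151, 1260).  Check: 12151²=147646801, 93·1260²=147646800, difference 1.

12151 1260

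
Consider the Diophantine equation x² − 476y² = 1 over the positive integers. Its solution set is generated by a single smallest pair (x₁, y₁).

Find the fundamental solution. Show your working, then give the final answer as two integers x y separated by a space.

√476 → a₀=21, period (1,4,2,10,2,4,1,42); ℓ=8 even so k=7
step 0: (21, 1)  from 21·(1,0) + (0,1)
step 1: (22, 1)  from 1·(21,1) + (1,0)
…
step 4: (2509, 115)  from 10·(240,11) + (109,5)
step 5: (5258, 241)  from 2·(2509,115) + (240,11)
step 6: (23541, 1079)  from 4·(5258,241) + (2509,115)
step 7: (28799, 1320)  from 1·(23541,1079) + (5258,241)
fundamental: x₁=28799, y₁=1320  (since 829382401 − 476·1742400 = 1)

28799 1320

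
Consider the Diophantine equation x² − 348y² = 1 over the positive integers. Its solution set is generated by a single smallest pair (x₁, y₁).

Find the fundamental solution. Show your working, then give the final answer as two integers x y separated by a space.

√348 → a₀=18, period (1,1,1,8,1,1,1,36); ℓ=8 even so k=7
k=0  a_k=18  p_k/q_k = 18/1
…
k=2  a_k=1  p_k/q_k = 37/2
…
k=4  a_k=8  p_k/q_k = 485/26
…
k=6  a_k=1  p_k/q_k = 1026/55
k=7  a_k=1  p_k/q_k = 1567/84
→ (1567, 84).  Check: 1567²=2455489, 348·84²=2455488, difference 1.

1567 84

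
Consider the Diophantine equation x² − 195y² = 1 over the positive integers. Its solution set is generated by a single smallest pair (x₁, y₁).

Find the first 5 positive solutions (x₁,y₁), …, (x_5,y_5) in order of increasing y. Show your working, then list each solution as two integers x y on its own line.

[13; 1,26] for √195; ℓ=2 ⇒ convergent index 1
step 0: (13, 1)  from 13·(1,0) + (0,1)
step 1: (14, 1)  from 1·(13,1) + (1,0)
→ (14, 1).  Check: 14²=196, 195·1²=195, difference 1.
(x_2, y_2) = (14·14 + 195·1·1, 14·1 + 1·14) = (391, 28)
(x_3, y_3) = (14·391 + 195·1·28, 14·28 + 1·391) = (10934, 783)
(x_4, y_4) = (14·10934 + 195·1·783, 14·783 + 1·10934) = (305761, 21896)
(x_5, y_5) = (14·305761 + 195·1·21896, 14·21896 + 1·305761) = (8550374, 612305)

14 1
391 28
10934 783
305761 21896
8550374 612305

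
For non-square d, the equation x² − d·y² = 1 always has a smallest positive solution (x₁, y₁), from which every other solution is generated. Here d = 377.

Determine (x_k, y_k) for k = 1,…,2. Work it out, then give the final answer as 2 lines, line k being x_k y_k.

233 12
108577 5592

√377 → a₀=19, period (2,2,2,38); ℓ=4 even so k=3
step 0: (19, 1)  from 19·(1,0) + (0,1)
step 1: (39, 2)  from 2·(19,1) + (1,0)
step 2: (97, 5)  from 2·(39,2) + (19,1)
step 3: (233, 12)  from 2·(97,5) + (39,2)
fundamental: x₁=233, y₁=12  (since 54289 − 377·144 = 1)
(233+12√377)^2 = 108577 + 5592√377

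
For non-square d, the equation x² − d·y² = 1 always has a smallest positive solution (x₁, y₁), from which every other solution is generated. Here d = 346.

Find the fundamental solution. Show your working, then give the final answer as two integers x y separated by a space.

d=346: √d = [18; 1,1,1,1,36] (ℓ=5, odd), read p_9/q_9
i=0: a=18 ⇒ p=18, q=1
…
i=5: a=36 ⇒ p=3404, q=183
…
i=8: a=1 ⇒ p=10398, q=559
i=9: a=1 ⇒ p=17299, q=930
fundamental: x₁=17299, y₁=930  (since 299255401 − 346·864900 = 1)

17299 930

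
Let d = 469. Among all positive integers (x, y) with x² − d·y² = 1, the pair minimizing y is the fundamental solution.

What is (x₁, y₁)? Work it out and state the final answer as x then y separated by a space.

d=469: √d = [21; 1,1,1,10,6,10,1,1,1,42] (ℓ=10, even), read p_9/q_9
a_0=21:  p_0=21·1+0=21,  q_0=21·0+1=1
a_1=1:  p_1=1·21+1=22,  q_1=1·1+0=1
…
a_3=1:  p_3=1·43+22=65,  q_3=1·2+1=3
…
a_5=6:  p_5=6·693+65=4223,  q_5=6·32+3=195
a_6=10:  p_6=10·4223+693=42923,  q_6=10·195+32=1982
a_7=1:  p_7=1·42923+4223=47146,  q_7=1·1982+195=2177
a_8=1:  p_8=1·47146+42923=90069,  q_8=1·2177+1982=4159
a_9=1:  p_9=1·90069+47146=137215,  q_9=1·4159+2177=6336
fundamental: x₁=137215, y₁=6336  (since 18827956225 − 469·40144896 = 1)

137215 6336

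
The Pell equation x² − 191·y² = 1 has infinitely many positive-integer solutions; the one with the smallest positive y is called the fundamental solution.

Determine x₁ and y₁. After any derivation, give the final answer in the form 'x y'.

8994000 650783

√191 = [13; 1,4,1,1,3,…,4,1,26, …], period ℓ=16 (even) → k=15
i=0: a=13 ⇒ p=13, q=1
…
i=2: a=4 ⇒ p=69, q=5
i=3: a=1 ⇒ p=83, q=6
i=4: a=1 ⇒ p=152, q=11
…
i=6: a=2 ⇒ p=1230, q=89
i=7: a=2 ⇒ p=2999, q=217
i=8: a=13 ⇒ p=40217, q=2910
i=9: a=2 ⇒ p=83433, q=6037
…
i=11: a=3 ⇒ p=704682, q=50989
i=12: a=1 ⇒ p=911765, q=65973
i=13: a=1 ⇒ p=1616447, q=116962
i=14: a=4 ⇒ p=7377553, q=533821
i=15: a=1 ⇒ p=8994000, q=650783
→ (8994000, 650783).  Check: 8994000²=80892036000000, 191·650783²=80892035999999, difference 1.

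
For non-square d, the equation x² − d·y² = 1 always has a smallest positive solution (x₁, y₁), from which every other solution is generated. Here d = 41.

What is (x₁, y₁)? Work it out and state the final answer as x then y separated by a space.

2049 320

[6; 2,2,12] for √41; ℓ=3 ⇒ convergent index 5
i=0: a=6 ⇒ p=6, q=1
i=1: a=2 ⇒ p=13, q=2
i=2: a=2 ⇒ p=32, q=5
i=3: a=12 ⇒ p=397, q=62
i=4: a=2 ⇒ p=826, q=129
i=5: a=2 ⇒ p=2049, q=320
→ (2049, 320).  Check: 2049²=4198401, 41·320²=4198400, difference 1.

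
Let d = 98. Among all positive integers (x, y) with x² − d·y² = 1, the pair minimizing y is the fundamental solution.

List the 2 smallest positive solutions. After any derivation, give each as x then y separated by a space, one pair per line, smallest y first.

[9; 1,8,1,18] for √98; ℓ=4 ⇒ convergent index 3
i=0: a=9 ⇒ p=9, q=1
i=1: a=1 ⇒ p=10, q=1
i=2: a=8 ⇒ p=89, q=9
i=3: a=1 ⇒ p=99, q=10
fundamental: x₁=99, y₁=10  (since 9801 − 98·100 = 1)
(99+10√98)^2 = 19601 + 1980√98

99 10
19601 1980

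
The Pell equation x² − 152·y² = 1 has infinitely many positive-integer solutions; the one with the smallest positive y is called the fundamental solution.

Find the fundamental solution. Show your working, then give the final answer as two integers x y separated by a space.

√152 = [12; 3,24, …], period ℓ=2 (even) → k=1
a_0=12:  p_0=12·1+0=12,  q_0=12·0+1=1
a_1=3:  p_1=3·12+1=37,  q_1=3·1+0=3
fundamental: x₁=37, y₁=3  (since 1369 − 152·9 = 1)

37 3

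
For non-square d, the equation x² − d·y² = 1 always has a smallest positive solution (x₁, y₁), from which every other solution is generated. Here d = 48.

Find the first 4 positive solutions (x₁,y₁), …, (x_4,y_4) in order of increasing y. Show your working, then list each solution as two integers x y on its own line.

7 1
97 14
1351 195
18817 2716

d=48: √d = [6; 1,12] (ℓ=2, even), read p_1/q_1
step 0: (6, 1)  from 6·(1,0) + (0,1)
step 1: (7, 1)  from 1·(6,1) + (1,0)
(x₁, y₁) = (7, 1);  7² − 48·1² = 1 ✓
k=2:  x_2 = 7·7+48·1·1 = 97,  y_2 = 7·1+1·7 = 14
k=3:  x_3 = 7·97+48·1·14 = 1351,  y_3 = 7·14+1·97 = 195
k=4:  x_4 = 7·1351+48·1·195 = 18817,  y_4 = 7·195+1·1351 = 2716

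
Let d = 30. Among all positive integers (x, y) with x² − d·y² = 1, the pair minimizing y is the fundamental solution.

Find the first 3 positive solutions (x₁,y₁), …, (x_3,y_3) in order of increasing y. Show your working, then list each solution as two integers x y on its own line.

11 2
241 44
5291 966

[5; 2,10] for √30; ℓ=2 ⇒ convergent index 1
step 0: (5, 1)  from 5·(1,0) + (0,1)
step 1: (11, 2)  from 2·(5,1) + (1,0)
fundamental: x₁=11, y₁=2  (since 121 − 30·4 = 1)
(11+2√30)^2 = 241 + 44√30
(11+2√30)^3 = 5291 + 966√30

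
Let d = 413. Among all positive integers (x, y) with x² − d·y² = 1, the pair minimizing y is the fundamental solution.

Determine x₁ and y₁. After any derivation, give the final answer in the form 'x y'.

√413 = [20; 3,9,1,4,1,9,3,40, …], period ℓ=8 (even) → k=7
i=0: a=20 ⇒ p=20, q=1
i=1: a=3 ⇒ p=61, q=3
i=2: a=9 ⇒ p=569, q=28
i=3: a=1 ⇒ p=630, q=31
i=4: a=4 ⇒ p=3089, q=152
…
i=6: a=9 ⇒ p=36560, q=1799
i=7: a=3 ⇒ p=113399, q=5580
(x₁, y₁) = (113399, 5580);  113399² − 413·5580² = 1 ✓

113399 5580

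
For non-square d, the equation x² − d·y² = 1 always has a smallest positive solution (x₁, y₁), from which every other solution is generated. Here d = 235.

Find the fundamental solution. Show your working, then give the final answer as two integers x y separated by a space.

d=235: √d = [15; 3,30] (ℓ=2, even), read p_1/q_1
i=0: a=15 ⇒ p=15, q=1
i=1: a=3 ⇒ p=46, q=3
→ (46, 3).  Check: 46²=2116, 235·3²=2115, difference 1.

46 3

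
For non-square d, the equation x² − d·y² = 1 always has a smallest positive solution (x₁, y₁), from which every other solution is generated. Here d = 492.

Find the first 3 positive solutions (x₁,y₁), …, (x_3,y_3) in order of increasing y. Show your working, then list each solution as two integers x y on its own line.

d=492: √d = [22; 5,1,1,10,1,1,5,44] (ℓ=8, even), read p_7/q_7
step 0: (22, 1)  from 22·(1,0) + (0,1)
step 1: (111, 5)  from 5·(22,1) + (1,0)
…
step 3: (244, 11)  from 1·(133,6) + (111,5)
…
step 6: (5390, 243)  from 1·(2817,127) + (2573,116)
step 7: (29767, 1342)  from 5·(5390,243) + (2817,127)
fundamental: x₁=29767, y₁=1342  (since 886074289 − 492·1800964 = 1)
k=2:  x_2 = 29767·29767+492·1342·1342 = 1772148577,  y_2 = 29767·1342+1342·29767 = 79894628
k=3:  x_3 = 29767·1772148577+492·1342·79894628 = 105503093353351,  y_3 = 29767·79894628+1342·1772148577 = 4756446782010

29767 1342
1772148577 79894628
105503093353351 4756446782010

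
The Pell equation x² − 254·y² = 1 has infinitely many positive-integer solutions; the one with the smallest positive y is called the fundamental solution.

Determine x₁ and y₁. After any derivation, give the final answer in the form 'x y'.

255 16

d=254: √d = [15; 1,14,1,30] (ℓ=4, even), read p_3/q_3
k=0  a_k=15  p_k/q_k = 15/1
…
k=2  a_k=14  p_k/q_k = 239/15
k=3  a_k=1  p_k/q_k = 255/16
fundamental: x₁=255, y₁=16  (since 65025 − 254·256 = 1)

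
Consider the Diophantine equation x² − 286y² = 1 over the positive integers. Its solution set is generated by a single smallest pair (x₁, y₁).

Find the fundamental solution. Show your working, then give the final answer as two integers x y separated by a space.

√286 → a₀=16, period (1,10,3,3,2,3,3,10,1,32); ℓ=10 even so k=9
step 0: (16, 1)  from 16·(1,0) + (0,1)
step 1: (17, 1)  from 1·(16,1) + (1,0)
step 2: (186, 11)  from 10·(17,1) + (16,1)
step 3: (575, 34)  from 3·(186,11) + (17,1)
step 4: (1911, 113)  from 3·(575,34) + (186,11)
step 5: (4397, 260)  from 2·(1911,113) + (575,34)
…
step 7: (49703, 2939)  from 3·(15102,893) + (4397,260)
step 8: (512132, 30283)  from 10·(49703,2939) + (15102,893)
step 9: (561835, 33222)  from 1·(512132,30283) + (49703,2939)
(x₁, y₁) = (561835, 33222);  561835² − 286·33222² = 1 ✓

561835 33222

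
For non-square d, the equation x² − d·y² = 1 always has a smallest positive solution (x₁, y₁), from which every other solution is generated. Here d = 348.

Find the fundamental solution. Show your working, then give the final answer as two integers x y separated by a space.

√348 → a₀=18, period (1,1,1,8,1,1,1,36); ℓ=8 even so k=7
step 0: (18, 1)  from 18·(1,0) + (0,1)
step 1: (19, 1)  from 1·(18,1) + (1,0)
step 2: (37, 2)  from 1·(19,1) + (18,1)
step 3: (56, 3)  from 1·(37,2) + (19,1)
step 4: (485, 26)  from 8·(56,3) + (37,2)
step 5: (541, 29)  from 1·(485,26) + (56,3)
step 6: (1026, 55)  from 1·(541,29) + (485,26)
step 7: (1567, 84)  from 1·(1026,55) + (541,29)
→ (1567, 84).  Check: 1567²=2455489, 348·84²=2455488, difference 1.

1567 84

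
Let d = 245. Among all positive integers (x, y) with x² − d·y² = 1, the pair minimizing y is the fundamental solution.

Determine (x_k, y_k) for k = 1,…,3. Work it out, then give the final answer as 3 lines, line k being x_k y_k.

[15; 1,1,1,7,6,7,1,1,1,30] for √245; ℓ=10 ⇒ convergent index 9
step 0: (15, 1)  from 15·(1,0) + (0,1)
step 1: (16, 1)  from 1·(15,1) + (1,0)
…
step 3: (47, 3)  from 1·(31,2) + (16,1)
step 4: (360, 23)  from 7·(47,3) + (31,2)
step 5: (2207, 141)  from 6·(360,23) + (47,3)
…
step 7: (18016, 1151)  from 1·(15809,1010) + (2207,141)
step 8: (33825, 2161)  from 1·(18016,1151) + (15809,1010)
step 9: (51841, 3312)  from 1·(33825,2161) + (18016,1151)
fundamental: x₁=51841, y₁=3312  (since 2687489281 − 245·10969344 = 1)
(x_2, y_2) = (51841·51841 + 245·3312·3312, 51841·3312 + 3312·51841) = (5374978561, 343394784)
(x_3, y_3) = (51841·5374978561 + 245·3312·343394784, 51841·343394784 + 3312·5374978561) = (557288527109761, 35603857991376)

51841 3312
5374978561 343394784
557288527109761 35603857991376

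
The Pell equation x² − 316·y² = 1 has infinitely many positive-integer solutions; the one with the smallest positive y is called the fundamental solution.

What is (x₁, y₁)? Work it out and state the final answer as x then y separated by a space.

[17; 1,3,2,8,2,3,1,34] for √316; ℓ=8 ⇒ convergent index 7
k=0  a_k=17  p_k/q_k = 17/1
k=1  a_k=1  p_k/q_k = 18/1
k=2  a_k=3  p_k/q_k = 71/4
…
k=4  a_k=8  p_k/q_k = 1351/76
…
k=6  a_k=3  p_k/q_k = 9937/559
k=7  a_k=1  p_k/q_k = 12799/720
fundamental: x₁=12799, y₁=720  (since 163814401 − 316·518400 = 1)

12799 720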